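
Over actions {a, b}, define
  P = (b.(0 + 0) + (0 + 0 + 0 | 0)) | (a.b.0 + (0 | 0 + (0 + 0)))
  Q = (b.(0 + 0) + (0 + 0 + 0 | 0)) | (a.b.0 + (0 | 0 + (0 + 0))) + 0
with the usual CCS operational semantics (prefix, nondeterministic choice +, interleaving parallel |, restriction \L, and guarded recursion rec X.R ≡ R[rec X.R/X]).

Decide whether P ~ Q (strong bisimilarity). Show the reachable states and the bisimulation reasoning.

LTS(P): 6 reachable states
  s0 = (b.(0 + 0) + (0 + 0 + 0 | 0)) | (a.b.0 + (0 | 0 + (0 + 0))) | --a--▸ s1, --b--▸ s2
  s1 = (b.(0 + 0) + (0 + 0 + 0 | 0)) | b.0 | --b--▸ s3, --b--▸ s4
  s2 = (0 + 0) | (a.b.0 + (0 | 0 + (0 + 0))) | --a--▸ s3
  s3 = (0 + 0) | b.0 | --b--▸ s5
  s4 = (b.(0 + 0) + (0 + 0 + 0 | 0)) | 0 | --b--▸ s5
  s5 = (0 + 0) | 0 | ·
LTS(Q): 6 reachable states
  t0 = (b.(0 + 0) + (0 + 0 + 0 | 0)) | (a.b.0 + (0 | 0 + (0 + 0))) + 0 | --a--▸ t1, --b--▸ t2
  t1 = (b.(0 + 0) + (0 + 0 + 0 | 0)) | b.0 | --b--▸ t3, --b--▸ t4
  t2 = (0 + 0) | (a.b.0 + (0 | 0 + (0 + 0))) | --a--▸ t3
  t3 = (0 + 0) | b.0 | --b--▸ t5
  t4 = (b.(0 + 0) + (0 + 0 + 0 | 0)) | 0 | --b--▸ t5
  t5 = (0 + 0) | 0 | ·
Coarsest stable partition (strong bisimilarity classes):
  B0 = {s0, t0}
  B1 = {s1, t1}
  B2 = {s3, s4, t3, t4}
  B3 = {s5, t5}
  B4 = {s2, t2}
s0 ∈ B0, t0 ∈ B0 → same block

P ~ Q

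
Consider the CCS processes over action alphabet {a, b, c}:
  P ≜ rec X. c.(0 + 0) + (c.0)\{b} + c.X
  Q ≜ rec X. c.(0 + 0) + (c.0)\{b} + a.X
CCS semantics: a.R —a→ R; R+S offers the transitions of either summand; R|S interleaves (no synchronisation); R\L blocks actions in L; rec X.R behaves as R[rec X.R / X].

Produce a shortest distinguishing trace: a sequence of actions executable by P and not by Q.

cc

Reachable graph of P (3 states):
  m0 = rec X. c.(0 + 0) + (c.0)\{b} + c.X → ··c··> m0, ··c··> m1, ··c··> m2
  m1 = 0 + 0 → ∅
  m2 = 0\{b} → ∅
Reachable graph of Q (3 states):
  n0 = rec X. c.(0 + 0) + (c.0)\{b} + a.X → ··a··> n0, ··c··> n1, ··c··> n2
  n1 = 0 + 0 → ∅
  n2 = 0\{b} → ∅
Trace ⟨cc⟩ through P, begin at {m0}:
  step 1 (c): {m0, m1, m2}
  step 2 (c): {m0, m1, m2}
  ✓ P
Trace ⟨cc⟩ through Q, begin at {n0}:
  step 1 (c): {n1, n2}
  step 2 (c): ∅ (Q stuck)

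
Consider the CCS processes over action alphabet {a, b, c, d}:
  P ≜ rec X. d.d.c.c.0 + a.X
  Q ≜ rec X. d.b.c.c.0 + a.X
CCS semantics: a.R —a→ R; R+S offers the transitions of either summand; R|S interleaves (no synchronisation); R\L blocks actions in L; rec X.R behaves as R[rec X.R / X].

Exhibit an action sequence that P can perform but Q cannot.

Reachable graph of P (5 states):
  m0 = rec X. d.d.c.c.0 + a.X ⊢ ··a··> m0, ··d··> m1
  m1 = d.c.c.0 ⊢ ··d··> m2
  m2 = c.c.0 ⊢ ··c··> m3
  m3 = c.0 ⊢ ··c··> m4
  m4 = 0 ⊢ ·
Reachable graph of Q (5 states):
  n0 = rec X. d.b.c.c.0 + a.X ⊢ ··a··> n0, ··d··> n1
  n1 = b.c.c.0 ⊢ ··b··> n2
  n2 = c.c.0 ⊢ ··c··> n3
  n3 = c.0 ⊢ ··c··> n4
  n4 = 0 ⊢ ·
Trace ⟨dd⟩ through P, begin at {m0}:
  [1] d ⇒ {m1}
  [2] d ⇒ {m2}
  P completes σ.
Trace ⟨dd⟩ through Q, begin at {n0}:
  [1] d ⇒ {n1}
  [2] d ⇒ ∅  — Q cannot continue

dd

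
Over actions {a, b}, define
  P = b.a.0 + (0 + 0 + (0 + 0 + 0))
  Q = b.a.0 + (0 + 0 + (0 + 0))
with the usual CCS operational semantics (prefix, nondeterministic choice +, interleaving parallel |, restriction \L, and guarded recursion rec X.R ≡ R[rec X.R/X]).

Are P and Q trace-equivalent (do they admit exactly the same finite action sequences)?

trace-equivalent

P's transition system — 3 states:
  m0 = b.a.0 + (0 + 0 + (0 + 0 + 0)) has moves --b--▸ m1
  m1 = a.0 has moves --a--▸ m2
  m2 = 0 has moves deadlocked
Q's transition system — 3 states:
  n0 = b.a.0 + (0 + 0 + (0 + 0)) has moves --b--▸ n1
  n1 = a.0 has moves --a--▸ n2
  n2 = 0 has moves deadlocked
Bisimilarity quotient blocks:
  B0 = {m0, n0}
  B1 = {m1, n1}
  B2 = {m2, n2}
m0 ∈ B0, n0 ∈ B0 → same block
Bisimilar ⇒ trace-equivalent.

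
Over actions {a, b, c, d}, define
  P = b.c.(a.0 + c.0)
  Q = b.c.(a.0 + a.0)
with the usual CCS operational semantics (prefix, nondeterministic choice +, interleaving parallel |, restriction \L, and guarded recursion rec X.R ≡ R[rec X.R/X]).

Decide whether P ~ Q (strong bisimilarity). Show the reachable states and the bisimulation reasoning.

P ≁ Q

LTS(P): 4 reachable states
  u0 = b.c.(a.0 + c.0) has moves =b=> u1
  u1 = c.(a.0 + c.0) has moves =c=> u2
  u2 = a.0 + c.0 has moves =a=> u3, =c=> u3
  u3 = 0 has moves (no moves)
LTS(Q): 4 reachable states
  v0 = b.c.(a.0 + a.0) has moves =b=> v1
  v1 = c.(a.0 + a.0) has moves =c=> v2
  v2 = a.0 + a.0 has moves =a=> v3
  v3 = 0 has moves (no moves)
Coarsest stable partition (strong bisimilarity classes):
  B0 = {u0}
  B1 = {u1}
  B2 = {u2}
  B3 = {u3, v3}
  B4 = {v0}
  B5 = {v1}
  B6 = {v2}
u0 ∈ B0, v0 ∈ B4 → different blocks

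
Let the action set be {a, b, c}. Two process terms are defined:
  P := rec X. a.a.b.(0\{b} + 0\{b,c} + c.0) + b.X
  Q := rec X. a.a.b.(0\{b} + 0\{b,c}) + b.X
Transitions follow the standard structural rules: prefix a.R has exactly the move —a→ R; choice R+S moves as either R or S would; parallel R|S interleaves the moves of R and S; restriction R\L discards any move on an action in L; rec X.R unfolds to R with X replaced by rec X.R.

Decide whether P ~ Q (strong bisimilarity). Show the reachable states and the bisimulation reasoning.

P ≁ Q

Reachable graph of P (5 states):
  p0 = rec X. a.a.b.(0\{b} + 0\{b,c} + c.0) + b.X | —a→ p1, —b→ p0
  p1 = a.b.(0\{b} + 0\{b,c} + c.0) | —a→ p2
  p2 = b.(0\{b} + 0\{b,c} + c.0) | —b→ p3
  p3 = 0\{b} + 0\{b,c} + c.0 | —c→ p4
  p4 = 0 | ·
Reachable graph of Q (4 states):
  q0 = rec X. a.a.b.(0\{b} + 0\{b,c}) + b.X | —a→ q1, —b→ q0
  q1 = a.b.(0\{b} + 0\{b,c}) | —a→ q2
  q2 = b.(0\{b} + 0\{b,c}) | —b→ q3
  q3 = 0\{b} + 0\{b,c} | ·
Coarsest stable partition (strong bisimilarity classes):
  B0 = {p0}
  B1 = {p1}
  B2 = {p2}
  B3 = {p3}
  B4 = {p4, q3}
  B5 = {q0}
  B6 = {q1}
  B7 = {q2}
p0 ∈ B0, q0 ∈ B5 → different blocks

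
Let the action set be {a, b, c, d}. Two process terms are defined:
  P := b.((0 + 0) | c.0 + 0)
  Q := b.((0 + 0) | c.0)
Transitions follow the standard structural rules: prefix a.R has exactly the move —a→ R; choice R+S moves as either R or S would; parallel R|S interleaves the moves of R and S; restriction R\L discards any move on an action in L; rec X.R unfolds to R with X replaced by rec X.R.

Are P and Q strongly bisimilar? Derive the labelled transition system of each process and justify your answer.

YES

LTS(P): 3 reachable states
  s0 = b.((0 + 0) | c.0 + 0) | ··b··> s1
  s1 = (0 + 0) | c.0 + 0 | ··c··> s2
  s2 = (0 + 0) | 0 | (no moves)
LTS(Q): 3 reachable states
  t0 = b.((0 + 0) | c.0) | ··b··> t1
  t1 = (0 + 0) | c.0 | ··c··> t2
  t2 = (0 + 0) | 0 | (no moves)
Bisimilarity quotient blocks:
  B0 = {s0, t0}
  B1 = {s1, t1}
  B2 = {s2, t2}
s0 ∈ B0, t0 ∈ B0 → same block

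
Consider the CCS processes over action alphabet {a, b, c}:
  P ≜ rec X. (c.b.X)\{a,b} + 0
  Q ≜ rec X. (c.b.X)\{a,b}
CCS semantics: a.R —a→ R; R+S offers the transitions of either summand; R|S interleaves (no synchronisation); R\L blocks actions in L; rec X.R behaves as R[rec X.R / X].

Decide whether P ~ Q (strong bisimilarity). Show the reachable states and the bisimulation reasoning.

P's transition system — 2 states:
  u0 = rec X. (c.b.X)\{a,b} + 0 :: --c--▸ u1
  u1 = (b.(rec X. (c.b.X)\{a,b} + 0))\{a,b} :: deadlocked
Q's transition system — 2 states:
  v0 = rec X. (c.b.X)\{a,b} :: --c--▸ v1
  v1 = (b.(rec X. (c.b.X)\{a,b}))\{a,b} :: deadlocked
Coarsest stable partition (strong bisimilarity classes):
  B0 = {u0, v0}
  B1 = {u1, v1}
u0 ∈ B0, v0 ∈ B0 → same block

P ~ Q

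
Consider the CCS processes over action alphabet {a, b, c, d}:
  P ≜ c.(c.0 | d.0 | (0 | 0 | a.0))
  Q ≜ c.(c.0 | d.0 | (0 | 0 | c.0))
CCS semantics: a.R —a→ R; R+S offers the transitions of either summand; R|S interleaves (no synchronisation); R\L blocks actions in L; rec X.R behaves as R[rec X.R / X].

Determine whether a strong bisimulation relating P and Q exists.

LTS(P): 9 reachable states
  s0 = c.(c.0 | d.0 | (0 | 0 | a.0)) has moves —c→ s1
  s1 = c.0 | d.0 | (0 | 0 | a.0) has moves —a→ s2, —c→ s3, —d→ s4
  s2 = c.0 | d.0 | (0 | 0 | 0) has moves —c→ s5, —d→ s6
  s3 = 0 | d.0 | (0 | 0 | a.0) has moves —a→ s5, —d→ s7
  s4 = c.0 | 0 | (0 | 0 | a.0) has moves —a→ s6, —c→ s7
  s5 = 0 | d.0 | (0 | 0 | 0) has moves —d→ s8
  s6 = c.0 | 0 | (0 | 0 | 0) has moves —c→ s8
  s7 = 0 | 0 | (0 | 0 | a.0) has moves —a→ s8
  s8 = 0 | 0 | (0 | 0 | 0) has moves stopped
LTS(Q): 9 reachable states
  t0 = c.(c.0 | d.0 | (0 | 0 | c.0)) has moves —c→ t1
  t1 = c.0 | d.0 | (0 | 0 | c.0) has moves —c→ t2, —c→ t3, —d→ t4
  t2 = 0 | d.0 | (0 | 0 | c.0) has moves —c→ t5, —d→ t6
  t3 = c.0 | d.0 | (0 | 0 | 0) has moves —c→ t5, —d→ t7
  t4 = c.0 | 0 | (0 | 0 | c.0) has moves —c→ t6, —c→ t7
  t5 = 0 | d.0 | (0 | 0 | 0) has moves —d→ t8
  t6 = 0 | 0 | (0 | 0 | c.0) has moves —c→ t8
  t7 = c.0 | 0 | (0 | 0 | 0) has moves —c→ t8
  t8 = 0 | 0 | (0 | 0 | 0) has moves stopped
Bisimilarity quotient blocks:
  B0 = {s0}
  B1 = {s1}
  B2 = {s2, t2, t3}
  B3 = {s6, t6, t7}
  B4 = {s8, t8}
  B5 = {s5, t5}
  B6 = {s4}
  B7 = {s7}
  B8 = {s3}
  B9 = {t0}
  B10 = {t1}
  B11 = {t4}
s0 ∈ B0, t0 ∈ B9 → different blocks

NO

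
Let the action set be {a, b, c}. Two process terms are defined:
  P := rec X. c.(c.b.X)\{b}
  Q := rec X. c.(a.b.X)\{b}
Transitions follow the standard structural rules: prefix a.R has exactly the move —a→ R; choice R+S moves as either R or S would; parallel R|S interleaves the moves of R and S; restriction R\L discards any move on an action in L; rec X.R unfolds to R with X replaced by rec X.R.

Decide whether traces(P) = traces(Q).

LTS(P): 3 reachable states
  s0 = rec X. c.(c.b.X)\{b} ⊢ --c--▸ s1
  s1 = (c.b.(rec X. c.(c.b.X)\{b}))\{b} ⊢ --c--▸ s2
  s2 = (b.(rec X. c.(c.b.X)\{b}))\{b} ⊢ ∅
LTS(Q): 3 reachable states
  t0 = rec X. c.(a.b.X)\{b} ⊢ --c--▸ t1
  t1 = (a.b.(rec X. c.(a.b.X)\{b}))\{b} ⊢ --a--▸ t2
  t2 = (b.(rec X. c.(a.b.X)\{b}))\{b} ⊢ ∅
Run σ = ⟨cc⟩ on P: start {s0}
  step 1 (c): {s1}
  step 2 (c): {s2}
  P completes σ.
Run σ = ⟨cc⟩ on Q: start {t0}
  step 1 (c): {t1}
  step 2 (c): ∅ (Q stuck)

traces(P) ≠ traces(Q) — witness ⟨cc⟩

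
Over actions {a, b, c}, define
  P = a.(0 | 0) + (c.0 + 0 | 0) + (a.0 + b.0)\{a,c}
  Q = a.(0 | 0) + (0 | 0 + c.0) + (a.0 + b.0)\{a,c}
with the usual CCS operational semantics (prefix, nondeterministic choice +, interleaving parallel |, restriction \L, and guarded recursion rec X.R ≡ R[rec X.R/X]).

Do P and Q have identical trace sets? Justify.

YES

P's transition system — 4 states:
  p0 = a.(0 | 0) + (c.0 + 0 | 0) + (a.0 + b.0)\{a,c} → --a--▸ p1, --b--▸ p2, --c--▸ p3
  p1 = 0 | 0 → (no moves)
  p2 = 0\{a,c} → (no moves)
  p3 = 0 → (no moves)
Q's transition system — 4 states:
  q0 = a.(0 | 0) + (0 | 0 + c.0) + (a.0 + b.0)\{a,c} → --a--▸ q1, --b--▸ q2, --c--▸ q3
  q1 = 0 | 0 → (no moves)
  q2 = 0\{a,c} → (no moves)
  q3 = 0 → (no moves)
Bisimilarity quotient blocks:
  B0 = {p0, q0}
  B1 = {p1, p2, p3, q1, q2, q3}
p0 ∈ B0, q0 ∈ B0 → same block
Bisimilar ⇒ trace-equivalent.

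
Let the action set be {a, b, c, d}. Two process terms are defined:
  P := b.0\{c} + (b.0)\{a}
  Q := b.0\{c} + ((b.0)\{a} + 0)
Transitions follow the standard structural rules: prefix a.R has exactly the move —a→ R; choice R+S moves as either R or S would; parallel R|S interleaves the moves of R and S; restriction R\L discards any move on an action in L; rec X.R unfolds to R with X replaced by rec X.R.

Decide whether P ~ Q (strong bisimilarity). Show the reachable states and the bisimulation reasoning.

YES

P's transition system — 3 states:
  m0 = b.0\{c} + (b.0)\{a} :: --b--▸ m1, --b--▸ m2
  m1 = 0\{a} :: stopped
  m2 = 0\{c} :: stopped
Q's transition system — 3 states:
  n0 = b.0\{c} + ((b.0)\{a} + 0) :: --b--▸ n1, --b--▸ n2
  n1 = 0\{a} :: stopped
  n2 = 0\{c} :: stopped
Partition-refinement fixed point:
  B0 = {m0, n0}
  B1 = {m1, m2, n1, n2}
m0 ∈ B0, n0 ∈ B0 → same block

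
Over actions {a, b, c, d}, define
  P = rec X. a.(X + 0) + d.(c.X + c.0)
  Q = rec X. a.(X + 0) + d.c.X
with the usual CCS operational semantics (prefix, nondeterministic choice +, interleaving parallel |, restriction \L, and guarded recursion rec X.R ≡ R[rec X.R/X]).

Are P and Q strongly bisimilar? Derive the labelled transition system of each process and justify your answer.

P ≁ Q

LTS(P): 4 reachable states
  m0 = rec X. a.(X + 0) + d.(c.X + c.0) :: =a=> m1, =d=> m2
  m1 = (rec X. a.(X + 0) + d.(c.X + c.0)) + 0 :: =a=> m1, =d=> m2
  m2 = c.(rec X. a.(X + 0) + d.(c.X + c.0)) + c.0 :: =c=> m0, =c=> m3
  m3 = 0 :: stopped
LTS(Q): 3 reachable states
  n0 = rec X. a.(X + 0) + d.c.X :: =a=> n1, =d=> n2
  n1 = (rec X. a.(X + 0) + d.c.X) + 0 :: =a=> n1, =d=> n2
  n2 = c.(rec X. a.(X + 0) + d.c.X) :: =c=> n0
Bisimilarity quotient blocks:
  B0 = {m0, m1}
  B1 = {m2}
  B2 = {m3}
  B3 = {n0, n1}
  B4 = {n2}
m0 ∈ B0, n0 ∈ B3 → different blocks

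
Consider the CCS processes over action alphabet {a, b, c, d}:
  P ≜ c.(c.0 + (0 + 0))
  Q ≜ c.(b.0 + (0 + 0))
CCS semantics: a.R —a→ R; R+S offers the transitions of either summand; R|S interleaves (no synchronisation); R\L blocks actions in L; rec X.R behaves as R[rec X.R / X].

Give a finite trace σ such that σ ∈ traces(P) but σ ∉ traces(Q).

LTS(P): 3 reachable states
  s0 = c.(c.0 + (0 + 0)) has moves --c--▸ s1
  s1 = c.0 + (0 + 0) has moves --c--▸ s2
  s2 = 0 has moves (no moves)
LTS(Q): 3 reachable states
  t0 = c.(b.0 + (0 + 0)) has moves --c--▸ t1
  t1 = b.0 + (0 + 0) has moves --b--▸ t2
  t2 = 0 has moves (no moves)
Run σ = ⟨cc⟩ on P: start {s0}
  step 1 (c): {s1}
  step 2 (c): {s2}
  P completes σ.
Run σ = ⟨cc⟩ on Q: start {t0}
  step 1 (c): {t1}
  step 2 (c): ∅ (Q stuck)

cc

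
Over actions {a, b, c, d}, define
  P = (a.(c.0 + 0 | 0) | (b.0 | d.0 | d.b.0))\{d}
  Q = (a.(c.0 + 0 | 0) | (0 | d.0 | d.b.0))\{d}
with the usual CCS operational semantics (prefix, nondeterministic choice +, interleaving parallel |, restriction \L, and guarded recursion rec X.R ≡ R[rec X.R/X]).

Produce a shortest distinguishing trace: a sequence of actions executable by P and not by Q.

b

P's transition system — 6 states:
  s0 = (a.(c.0 + 0 | 0) | (b.0 | d.0 | d.b.0))\{d} ⊢ —a→ s1, —b→ s2
  s1 = ((c.0 + 0 | 0) | (b.0 | d.0 | d.b.0))\{d} ⊢ —b→ s3, —c→ s4
  s2 = (a.(c.0 + 0 | 0) | (0 | d.0 | d.b.0))\{d} ⊢ —a→ s3
  s3 = ((c.0 + 0 | 0) | (0 | d.0 | d.b.0))\{d} ⊢ —c→ s5
  s4 = (0 | (b.0 | d.0 | d.b.0))\{d} ⊢ —b→ s5
  s5 = (0 | (0 | d.0 | d.b.0))\{d} ⊢ ·
Q's transition system — 3 states:
  t0 = (a.(c.0 + 0 | 0) | (0 | d.0 | d.b.0))\{d} ⊢ —a→ t1
  t1 = ((c.0 + 0 | 0) | (0 | d.0 | d.b.0))\{d} ⊢ —c→ t2
  t2 = (0 | (0 | d.0 | d.b.0))\{d} ⊢ ·
Executing b from P (initial set {s0}):
  step 1 (b): {s2}
  ✓ P
Executing b from Q (initial set {t0}):
  step 1 (b): ∅ (Q stuck)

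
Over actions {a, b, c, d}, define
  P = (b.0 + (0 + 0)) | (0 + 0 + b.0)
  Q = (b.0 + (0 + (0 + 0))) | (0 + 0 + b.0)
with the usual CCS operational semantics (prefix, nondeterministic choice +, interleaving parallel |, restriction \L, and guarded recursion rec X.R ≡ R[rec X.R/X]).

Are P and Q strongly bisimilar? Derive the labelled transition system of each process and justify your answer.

P ~ Q

Reachable graph of P (4 states):
  p0 = (b.0 + (0 + 0)) | (0 + 0 + b.0) ⊢ --b--▸ p1, --b--▸ p2
  p1 = (b.0 + (0 + 0)) | 0 ⊢ --b--▸ p3
  p2 = 0 | (0 + 0 + b.0) ⊢ --b--▸ p3
  p3 = 0 | 0 ⊢ stopped
Reachable graph of Q (4 states):
  q0 = (b.0 + (0 + (0 + 0))) | (0 + 0 + b.0) ⊢ --b--▸ q1, --b--▸ q2
  q1 = (b.0 + (0 + (0 + 0))) | 0 ⊢ --b--▸ q3
  q2 = 0 | (0 + 0 + b.0) ⊢ --b--▸ q3
  q3 = 0 | 0 ⊢ stopped
Bisimilarity quotient blocks:
  B0 = {p0, q0}
  B1 = {p1, p2, q1, q2}
  B2 = {p3, q3}
p0 ∈ B0, q0 ∈ B0 → same block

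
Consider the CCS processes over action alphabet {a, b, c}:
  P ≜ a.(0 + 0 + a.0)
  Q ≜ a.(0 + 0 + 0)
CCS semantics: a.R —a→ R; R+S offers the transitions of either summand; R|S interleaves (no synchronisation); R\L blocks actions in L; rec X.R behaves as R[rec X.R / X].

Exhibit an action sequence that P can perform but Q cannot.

aa

LTS(P): 3 reachable states
  m0 = a.(0 + 0 + a.0) | =a=> m1
  m1 = 0 + 0 + a.0 | =a=> m2
  m2 = 0 | stopped
LTS(Q): 2 reachable states
  n0 = a.(0 + 0 + 0) | =a=> n1
  n1 = 0 + 0 + 0 | stopped
Trace ⟨aa⟩ through P, begin at {m0}:
  after a @ step 1: {m1}
  after a @ step 2: {m2}
  ✓ P
Trace ⟨aa⟩ through Q, begin at {n0}:
  after a @ step 1: {n1}
  after a @ step 2: ∅ (Q stuck)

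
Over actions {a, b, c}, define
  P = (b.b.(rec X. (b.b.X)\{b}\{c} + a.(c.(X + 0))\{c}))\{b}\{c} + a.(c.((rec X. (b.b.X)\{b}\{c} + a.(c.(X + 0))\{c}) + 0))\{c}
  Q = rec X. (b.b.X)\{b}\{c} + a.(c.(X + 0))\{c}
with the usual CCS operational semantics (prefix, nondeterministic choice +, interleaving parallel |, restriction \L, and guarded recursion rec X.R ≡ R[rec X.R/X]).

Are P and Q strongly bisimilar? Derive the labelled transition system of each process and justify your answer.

P's transition system — 2 states:
  s0 = (b.b.(rec X. (b.b.X)\{b}\{c} + a.(c.(X + 0))\{c}))\{b}\{c} + a.(c.((rec X. (b.b.X)\{b}\{c} + a.(c.(X + 0))\{c}) + 0))\{c} → —a→ s1
  s1 = (c.((rec X. (b.b.X)\{b}\{c} + a.(c.(X + 0))\{c}) + 0))\{c} → ·
Q's transition system — 2 states:
  t0 = rec X. (b.b.X)\{b}\{c} + a.(c.(X + 0))\{c} → —a→ t1
  t1 = (c.((rec X. (b.b.X)\{b}\{c} + a.(c.(X + 0))\{c}) + 0))\{c} → ·
Partition-refinement fixed point:
  B0 = {s0, t0}
  B1 = {s1, t1}
s0 ∈ B0, t0 ∈ B0 → same block

YES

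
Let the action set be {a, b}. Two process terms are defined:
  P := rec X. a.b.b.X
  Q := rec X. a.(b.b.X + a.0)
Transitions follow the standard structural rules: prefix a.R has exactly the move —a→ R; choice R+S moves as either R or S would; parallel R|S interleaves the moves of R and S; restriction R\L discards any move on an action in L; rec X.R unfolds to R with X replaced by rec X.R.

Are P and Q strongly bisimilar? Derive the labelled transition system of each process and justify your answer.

P's transition system — 3 states:
  s0 = rec X. a.b.b.X ⊢ =a=> s1
  s1 = b.b.(rec X. a.b.b.X) ⊢ =b=> s2
  s2 = b.(rec X. a.b.b.X) ⊢ =b=> s0
Q's transition system — 4 states:
  t0 = rec X. a.(b.b.X + a.0) ⊢ =a=> t1
  t1 = b.b.(rec X. a.(b.b.X + a.0)) + a.0 ⊢ =a=> t2, =b=> t3
  t2 = 0 ⊢ (no moves)
  t3 = b.(rec X. a.(b.b.X + a.0)) ⊢ =b=> t0
Partition-refinement fixed point:
  B0 = {s0}
  B1 = {s1}
  B2 = {s2}
  B3 = {t0}
  B4 = {t1}
  B5 = {t3}
  B6 = {t2}
s0 ∈ B0, t0 ∈ B3 → different blocks

P ≁ Q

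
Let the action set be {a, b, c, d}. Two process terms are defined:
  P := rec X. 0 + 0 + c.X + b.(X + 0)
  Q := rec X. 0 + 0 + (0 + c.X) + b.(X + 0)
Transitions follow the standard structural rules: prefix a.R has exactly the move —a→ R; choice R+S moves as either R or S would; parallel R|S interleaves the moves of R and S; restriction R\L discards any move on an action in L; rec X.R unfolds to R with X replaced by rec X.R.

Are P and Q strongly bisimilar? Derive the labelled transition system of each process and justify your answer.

LTS(P): 2 reachable states
  p0 = rec X. 0 + 0 + c.X + b.(X + 0) :: —b→ p1, —c→ p0
  p1 = (rec X. 0 + 0 + c.X + b.(X + 0)) + 0 :: —b→ p1, —c→ p0
LTS(Q): 2 reachable states
  q0 = rec X. 0 + 0 + (0 + c.X) + b.(X + 0) :: —b→ q1, —c→ q0
  q1 = (rec X. 0 + 0 + (0 + c.X) + b.(X + 0)) + 0 :: —b→ q1, —c→ q0
Bisimilarity quotient blocks:
  B0 = {p0, p1, q0, q1}
p0 ∈ B0, q0 ∈ B0 → same block

bisimilar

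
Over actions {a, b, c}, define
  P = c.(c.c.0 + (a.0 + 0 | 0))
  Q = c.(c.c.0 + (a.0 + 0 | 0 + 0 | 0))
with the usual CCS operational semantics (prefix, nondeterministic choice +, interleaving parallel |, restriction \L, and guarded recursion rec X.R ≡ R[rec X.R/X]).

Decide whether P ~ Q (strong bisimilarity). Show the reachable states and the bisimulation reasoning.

bisimilar

Reachable graph of P (4 states):
  s0 = c.(c.c.0 + (a.0 + 0 | 0)) → -c-> s1
  s1 = c.c.0 + (a.0 + 0 | 0) → -a-> s2, -c-> s3
  s2 = 0 → (no moves)
  s3 = c.0 → -c-> s2
Reachable graph of Q (4 states):
  t0 = c.(c.c.0 + (a.0 + 0 | 0 + 0 | 0)) → -c-> t1
  t1 = c.c.0 + (a.0 + 0 | 0 + 0 | 0) → -a-> t2, -c-> t3
  t2 = 0 → (no moves)
  t3 = c.0 → -c-> t2
Bisimilarity quotient blocks:
  B0 = {s0, t0}
  B1 = {s1, t1}
  B2 = {s2, t2}
  B3 = {s3, t3}
s0 ∈ B0, t0 ∈ B0 → same block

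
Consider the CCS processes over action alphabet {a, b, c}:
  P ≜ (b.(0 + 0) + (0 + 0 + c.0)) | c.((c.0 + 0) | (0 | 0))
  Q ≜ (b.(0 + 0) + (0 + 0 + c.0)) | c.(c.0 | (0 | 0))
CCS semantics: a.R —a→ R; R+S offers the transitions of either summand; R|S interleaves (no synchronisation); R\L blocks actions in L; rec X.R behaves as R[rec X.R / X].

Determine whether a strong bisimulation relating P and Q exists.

LTS(P): 9 reachable states
  s0 = (b.(0 + 0) + (0 + 0 + c.0)) | c.((c.0 + 0) | (0 | 0)) has moves =b=> s1, =c=> s2, =c=> s3
  s1 = (0 + 0) | c.((c.0 + 0) | (0 | 0)) has moves =c=> s4
  s2 = (b.(0 + 0) + (0 + 0 + c.0)) | ((c.0 + 0) | (0 | 0)) has moves =b=> s4, =c=> s5, =c=> s6
  s3 = 0 | c.((c.0 + 0) | (0 | 0)) has moves =c=> s6
  s4 = (0 + 0) | ((c.0 + 0) | (0 | 0)) has moves =c=> s7
  s5 = (b.(0 + 0) + (0 + 0 + c.0)) | (0 | (0 | 0)) has moves =b=> s7, =c=> s8
  s6 = 0 | ((c.0 + 0) | (0 | 0)) has moves =c=> s8
  s7 = (0 + 0) | (0 | (0 | 0)) has moves deadlocked
  s8 = 0 | (0 | (0 | 0)) has moves deadlocked
LTS(Q): 9 reachable states
  t0 = (b.(0 + 0) + (0 + 0 + c.0)) | c.(c.0 | (0 | 0)) has moves =b=> t1, =c=> t2, =c=> t3
  t1 = (0 + 0) | c.(c.0 | (0 | 0)) has moves =c=> t4
  t2 = (b.(0 + 0) + (0 + 0 + c.0)) | (c.0 | (0 | 0)) has moves =b=> t4, =c=> t5, =c=> t6
  t3 = 0 | c.(c.0 | (0 | 0)) has moves =c=> t6
  t4 = (0 + 0) | (c.0 | (0 | 0)) has moves =c=> t7
  t5 = (b.(0 + 0) + (0 + 0 + c.0)) | (0 | (0 | 0)) has moves =b=> t7, =c=> t8
  t6 = 0 | (c.0 | (0 | 0)) has moves =c=> t8
  t7 = (0 + 0) | (0 | (0 | 0)) has moves deadlocked
  t8 = 0 | (0 | (0 | 0)) has moves deadlocked
Coarsest stable partition (strong bisimilarity classes):
  B0 = {s0, t0}
  B1 = {s2, t2}
  B2 = {s4, s6, t4, t6}
  B3 = {s7, s8, t7, t8}
  B4 = {s5, t5}
  B5 = {s1, s3, t1, t3}
s0 ∈ B0, t0 ∈ B0 → same block

YES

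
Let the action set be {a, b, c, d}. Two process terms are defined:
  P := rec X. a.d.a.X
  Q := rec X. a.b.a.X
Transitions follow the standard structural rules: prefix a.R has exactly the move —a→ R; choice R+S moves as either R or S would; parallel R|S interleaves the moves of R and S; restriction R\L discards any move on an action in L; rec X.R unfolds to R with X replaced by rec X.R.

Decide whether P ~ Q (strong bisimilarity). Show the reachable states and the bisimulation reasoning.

not bisimilar

Reachable graph of P (3 states):
  s0 = rec X. a.d.a.X | -a-> s1
  s1 = d.a.(rec X. a.d.a.X) | -d-> s2
  s2 = a.(rec X. a.d.a.X) | -a-> s0
Reachable graph of Q (3 states):
  t0 = rec X. a.b.a.X | -a-> t1
  t1 = b.a.(rec X. a.b.a.X) | -b-> t2
  t2 = a.(rec X. a.b.a.X) | -a-> t0
Coarsest stable partition (strong bisimilarity classes):
  B0 = {s0}
  B1 = {s1}
  B2 = {s2}
  B3 = {t0}
  B4 = {t1}
  B5 = {t2}
s0 ∈ B0, t0 ∈ B3 → different blocks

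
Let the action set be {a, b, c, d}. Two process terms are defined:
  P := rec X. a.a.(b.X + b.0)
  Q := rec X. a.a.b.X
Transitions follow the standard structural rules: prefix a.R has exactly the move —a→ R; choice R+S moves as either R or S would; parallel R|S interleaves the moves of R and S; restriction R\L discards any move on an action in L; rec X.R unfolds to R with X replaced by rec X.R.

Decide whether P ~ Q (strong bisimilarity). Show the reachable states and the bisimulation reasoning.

not bisimilar

Reachable graph of P (4 states):
  s0 = rec X. a.a.(b.X + b.0) | -a-> s1
  s1 = a.(b.(rec X. a.a.(b.X + b.0)) + b.0) | -a-> s2
  s2 = b.(rec X. a.a.(b.X + b.0)) + b.0 | -b-> s0, -b-> s3
  s3 = 0 | stopped
Reachable graph of Q (3 states):
  t0 = rec X. a.a.b.X | -a-> t1
  t1 = a.b.(rec X. a.a.b.X) | -a-> t2
  t2 = b.(rec X. a.a.b.X) | -b-> t0
Coarsest stable partition (strong bisimilarity classes):
  B0 = {s0}
  B1 = {s1}
  B2 = {s2}
  B3 = {s3}
  B4 = {t0}
  B5 = {t1}
  B6 = {t2}
s0 ∈ B0, t0 ∈ B4 → different blocks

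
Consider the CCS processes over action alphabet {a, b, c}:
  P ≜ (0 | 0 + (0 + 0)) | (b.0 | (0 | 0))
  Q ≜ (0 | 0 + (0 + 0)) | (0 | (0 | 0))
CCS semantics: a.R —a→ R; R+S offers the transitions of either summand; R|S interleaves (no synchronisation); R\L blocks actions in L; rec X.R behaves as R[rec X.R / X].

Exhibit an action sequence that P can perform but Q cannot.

P's transition system — 2 states:
  s0 = (0 | 0 + (0 + 0)) | (b.0 | (0 | 0)) ⊢ —b→ s1
  s1 = (0 | 0 + (0 + 0)) | (0 | (0 | 0)) ⊢ (no moves)
Q's transition system — 1 states:
  t0 = (0 | 0 + (0 + 0)) | (0 | (0 | 0)) ⊢ (no moves)
Run σ = ⟨b⟩ on P: start {s0}
  after b @ step 1: {s1}
  ✓ P
Run σ = ⟨b⟩ on Q: start {t0}
  after b @ step 1: no successor for Q

b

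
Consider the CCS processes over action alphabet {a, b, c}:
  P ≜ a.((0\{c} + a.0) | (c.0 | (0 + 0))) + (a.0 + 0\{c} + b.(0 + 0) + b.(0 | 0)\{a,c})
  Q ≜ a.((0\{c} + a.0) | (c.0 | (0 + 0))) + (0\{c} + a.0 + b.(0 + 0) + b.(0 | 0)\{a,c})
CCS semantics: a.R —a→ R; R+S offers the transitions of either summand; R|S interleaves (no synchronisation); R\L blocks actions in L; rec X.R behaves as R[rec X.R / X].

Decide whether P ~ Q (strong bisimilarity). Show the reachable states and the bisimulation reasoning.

YES

LTS(P): 8 reachable states
  s0 = a.((0\{c} + a.0) | (c.0 | (0 + 0))) + (a.0 + 0\{c} + b.(0 + 0) + b.(0 | 0)\{a,c}) :: —a→ s1, —a→ s2, —b→ s3, —b→ s4
  s1 = (0\{c} + a.0) | (c.0 | (0 + 0)) :: —a→ s5, —c→ s6
  s2 = 0 :: ∅
  s3 = (0 | 0)\{a,c} :: ∅
  s4 = 0 + 0 :: ∅
  s5 = 0 | (c.0 | (0 + 0)) :: —c→ s7
  s6 = (0\{c} + a.0) | (0 | (0 + 0)) :: —a→ s7
  s7 = 0 | (0 | (0 + 0)) :: ∅
LTS(Q): 8 reachable states
  t0 = a.((0\{c} + a.0) | (c.0 | (0 + 0))) + (0\{c} + a.0 + b.(0 + 0) + b.(0 | 0)\{a,c}) :: —a→ t1, —a→ t2, —b→ t3, —b→ t4
  t1 = (0\{c} + a.0) | (c.0 | (0 + 0)) :: —a→ t5, —c→ t6
  t2 = 0 :: ∅
  t3 = (0 | 0)\{a,c} :: ∅
  t4 = 0 + 0 :: ∅
  t5 = 0 | (c.0 | (0 + 0)) :: —c→ t7
  t6 = (0\{c} + a.0) | (0 | (0 + 0)) :: —a→ t7
  t7 = 0 | (0 | (0 + 0)) :: ∅
Partition-refinement fixed point:
  B0 = {s0, t0}
  B1 = {s2, s3, s4, s7, t2, t3, t4, t7}
  B2 = {s1, t1}
  B3 = {s5, t5}
  B4 = {s6, t6}
s0 ∈ B0, t0 ∈ B0 → same block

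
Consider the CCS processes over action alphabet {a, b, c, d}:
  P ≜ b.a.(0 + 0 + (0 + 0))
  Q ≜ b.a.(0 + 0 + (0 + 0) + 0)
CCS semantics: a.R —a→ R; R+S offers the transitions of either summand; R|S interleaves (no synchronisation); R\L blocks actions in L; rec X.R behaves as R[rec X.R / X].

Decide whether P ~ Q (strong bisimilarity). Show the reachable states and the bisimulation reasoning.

YES

P's transition system — 3 states:
  m0 = b.a.(0 + 0 + (0 + 0)) | ··b··> m1
  m1 = a.(0 + 0 + (0 + 0)) | ··a··> m2
  m2 = 0 + 0 + (0 + 0) | ·
Q's transition system — 3 states:
  n0 = b.a.(0 + 0 + (0 + 0) + 0) | ··b··> n1
  n1 = a.(0 + 0 + (0 + 0) + 0) | ··a··> n2
  n2 = 0 + 0 + (0 + 0) + 0 | ·
Partition-refinement fixed point:
  B0 = {m0, n0}
  B1 = {m1, n1}
  B2 = {m2, n2}
m0 ∈ B0, n0 ∈ B0 → same block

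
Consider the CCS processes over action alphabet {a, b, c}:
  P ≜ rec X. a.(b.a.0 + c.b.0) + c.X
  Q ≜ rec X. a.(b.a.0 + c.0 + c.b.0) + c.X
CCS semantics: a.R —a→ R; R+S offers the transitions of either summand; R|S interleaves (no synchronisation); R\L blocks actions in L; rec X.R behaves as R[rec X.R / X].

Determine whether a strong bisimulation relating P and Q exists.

P's transition system — 5 states:
  u0 = rec X. a.(b.a.0 + c.b.0) + c.X has moves --a--▸ u1, --c--▸ u0
  u1 = b.a.0 + c.b.0 has moves --b--▸ u2, --c--▸ u3
  u2 = a.0 has moves --a--▸ u4
  u3 = b.0 has moves --b--▸ u4
  u4 = 0 has moves stopped
Q's transition system — 5 states:
  v0 = rec X. a.(b.a.0 + c.0 + c.b.0) + c.X has moves --a--▸ v1, --c--▸ v0
  v1 = b.a.0 + c.0 + c.b.0 has moves --b--▸ v2, --c--▸ v3, --c--▸ v4
  v2 = a.0 has moves --a--▸ v3
  v3 = 0 has moves stopped
  v4 = b.0 has moves --b--▸ v3
Coarsest stable partition (strong bisimilarity classes):
  B0 = {u0}
  B1 = {u1}
  B2 = {u2, v2}
  B3 = {u4, v3}
  B4 = {u3, v4}
  B5 = {v0}
  B6 = {v1}
u0 ∈ B0, v0 ∈ B5 → different blocks

P ≁ Q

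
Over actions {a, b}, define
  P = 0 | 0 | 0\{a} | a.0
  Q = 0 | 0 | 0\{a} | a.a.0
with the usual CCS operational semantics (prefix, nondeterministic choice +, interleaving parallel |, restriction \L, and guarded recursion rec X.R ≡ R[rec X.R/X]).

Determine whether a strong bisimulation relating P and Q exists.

not bisimilar

LTS(P): 2 reachable states
  s0 = 0 | 0 | 0\{a} | a.0 | —a→ s1
  s1 = 0 | 0 | 0\{a} | 0 | stopped
LTS(Q): 3 reachable states
  t0 = 0 | 0 | 0\{a} | a.a.0 | —a→ t1
  t1 = 0 | 0 | 0\{a} | a.0 | —a→ t2
  t2 = 0 | 0 | 0\{a} | 0 | stopped
Partition-refinement fixed point:
  B0 = {s0, t1}
  B1 = {s1, t2}
  B2 = {t0}
s0 ∈ B0, t0 ∈ B2 → different blocks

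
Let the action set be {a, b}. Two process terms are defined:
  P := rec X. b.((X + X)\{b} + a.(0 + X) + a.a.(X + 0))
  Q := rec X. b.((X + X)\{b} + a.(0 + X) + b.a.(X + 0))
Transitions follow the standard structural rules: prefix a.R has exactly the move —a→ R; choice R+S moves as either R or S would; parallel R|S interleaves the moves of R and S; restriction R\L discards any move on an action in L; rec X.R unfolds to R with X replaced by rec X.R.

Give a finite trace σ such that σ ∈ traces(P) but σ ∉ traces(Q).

baa

P's transition system — 5 states:
  s0 = rec X. b.((X + X)\{b} + a.(0 + X) + a.a.(X + 0)) → -b-> s1
  s1 = ((rec X. b.((X + X)\{b} + a.(0 + X) + a.a.(X + 0))) + (rec X. b.((X + X)\{b} + a.(0 + X) + a.a.(X + 0))))\{b} + a.(0 + (rec X. b.((X + X)\{b} + a.(0 + X) + a.a.(X + 0)))) + a.a.((rec X. b.((X + X)\{b} + a.(0 + X) + a.a.(X + 0))) + 0) → -a-> s2, -a-> s3
  s2 = 0 + (rec X. b.((X + X)\{b} + a.(0 + X) + a.a.(X + 0))) → -b-> s1
  s3 = a.((rec X. b.((X + X)\{b} + a.(0 + X) + a.a.(X + 0))) + 0) → -a-> s4
  s4 = (rec X. b.((X + X)\{b} + a.(0 + X) + a.a.(X + 0))) + 0 → -b-> s1
Q's transition system — 5 states:
  t0 = rec X. b.((X + X)\{b} + a.(0 + X) + b.a.(X + 0)) → -b-> t1
  t1 = ((rec X. b.((X + X)\{b} + a.(0 + X) + b.a.(X + 0))) + (rec X. b.((X + X)\{b} + a.(0 + X) + b.a.(X + 0))))\{b} + a.(0 + (rec X. b.((X + X)\{b} + a.(0 + X) + b.a.(X + 0)))) + b.a.((rec X. b.((X + X)\{b} + a.(0 + X) + b.a.(X + 0))) + 0) → -a-> t2, -b-> t3
  t2 = 0 + (rec X. b.((X + X)\{b} + a.(0 + X) + b.a.(X + 0))) → -b-> t1
  t3 = a.((rec X. b.((X + X)\{b} + a.(0 + X) + b.a.(X + 0))) + 0) → -a-> t4
  t4 = (rec X. b.((X + X)\{b} + a.(0 + X) + b.a.(X + 0))) + 0 → -b-> t1
Trace ⟨baa⟩ through P, begin at {s0}:
  [1] b ⇒ {s1}
  [2] a ⇒ {s2, s3}
  [3] a ⇒ {s4}
  — P admits the full trace.
Trace ⟨baa⟩ through Q, begin at {t0}:
  [1] b ⇒ {t1}
  [2] a ⇒ {t2}
  [3] a ⇒ ∅ (Q stuck)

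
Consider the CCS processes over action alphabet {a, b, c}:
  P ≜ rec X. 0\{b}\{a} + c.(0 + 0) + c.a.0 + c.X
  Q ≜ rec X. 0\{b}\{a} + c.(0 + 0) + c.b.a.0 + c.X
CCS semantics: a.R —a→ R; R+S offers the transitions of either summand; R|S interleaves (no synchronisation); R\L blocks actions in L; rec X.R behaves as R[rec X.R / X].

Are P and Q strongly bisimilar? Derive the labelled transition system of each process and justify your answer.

NO

LTS(P): 4 reachable states
  s0 = rec X. 0\{b}\{a} + c.(0 + 0) + c.a.0 + c.X | =c=> s0, =c=> s1, =c=> s2
  s1 = 0 + 0 | deadlocked
  s2 = a.0 | =a=> s3
  s3 = 0 | deadlocked
LTS(Q): 5 reachable states
  t0 = rec X. 0\{b}\{a} + c.(0 + 0) + c.b.a.0 + c.X | =c=> t0, =c=> t1, =c=> t2
  t1 = 0 + 0 | deadlocked
  t2 = b.a.0 | =b=> t3
  t3 = a.0 | =a=> t4
  t4 = 0 | deadlocked
Partition-refinement fixed point:
  B0 = {s0}
  B1 = {s2, t3}
  B2 = {s1, s3, t1, t4}
  B3 = {t0}
  B4 = {t2}
s0 ∈ B0, t0 ∈ B3 → different blocks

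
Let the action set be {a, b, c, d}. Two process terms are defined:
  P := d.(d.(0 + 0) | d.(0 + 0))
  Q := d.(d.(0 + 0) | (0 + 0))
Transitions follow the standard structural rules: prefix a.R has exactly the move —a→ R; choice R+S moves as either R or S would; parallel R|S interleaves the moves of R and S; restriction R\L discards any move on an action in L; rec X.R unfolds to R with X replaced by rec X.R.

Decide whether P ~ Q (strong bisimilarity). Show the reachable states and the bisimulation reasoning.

NO

Reachable graph of P (5 states):
  s0 = d.(d.(0 + 0) | d.(0 + 0)) has moves ··d··> s1
  s1 = d.(0 + 0) | d.(0 + 0) has moves ··d··> s2, ··d··> s3
  s2 = (0 + 0) | d.(0 + 0) has moves ··d··> s4
  s3 = d.(0 + 0) | (0 + 0) has moves ··d··> s4
  s4 = (0 + 0) | (0 + 0) has moves stopped
Reachable graph of Q (3 states):
  t0 = d.(d.(0 + 0) | (0 + 0)) has moves ··d··> t1
  t1 = d.(0 + 0) | (0 + 0) has moves ··d··> t2
  t2 = (0 + 0) | (0 + 0) has moves stopped
Partition-refinement fixed point:
  B0 = {s0}
  B1 = {s1, t0}
  B2 = {s2, s3, t1}
  B3 = {s4, t2}
s0 ∈ B0, t0 ∈ B1 → different blocks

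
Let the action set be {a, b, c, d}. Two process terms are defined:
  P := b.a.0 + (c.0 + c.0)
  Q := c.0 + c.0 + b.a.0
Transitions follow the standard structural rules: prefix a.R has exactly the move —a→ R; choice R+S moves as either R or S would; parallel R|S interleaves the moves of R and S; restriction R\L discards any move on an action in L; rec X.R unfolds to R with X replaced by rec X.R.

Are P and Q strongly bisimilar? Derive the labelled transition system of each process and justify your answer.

P ~ Q

LTS(P): 3 reachable states
  m0 = b.a.0 + (c.0 + c.0) has moves —b→ m1, —c→ m2
  m1 = a.0 has moves —a→ m2
  m2 = 0 has moves stopped
LTS(Q): 3 reachable states
  n0 = c.0 + c.0 + b.a.0 has moves —b→ n1, —c→ n2
  n1 = a.0 has moves —a→ n2
  n2 = 0 has moves stopped
Bisimilarity quotient blocks:
  B0 = {m0, n0}
  B1 = {m1, n1}
  B2 = {m2, n2}
m0 ∈ B0, n0 ∈ B0 → same block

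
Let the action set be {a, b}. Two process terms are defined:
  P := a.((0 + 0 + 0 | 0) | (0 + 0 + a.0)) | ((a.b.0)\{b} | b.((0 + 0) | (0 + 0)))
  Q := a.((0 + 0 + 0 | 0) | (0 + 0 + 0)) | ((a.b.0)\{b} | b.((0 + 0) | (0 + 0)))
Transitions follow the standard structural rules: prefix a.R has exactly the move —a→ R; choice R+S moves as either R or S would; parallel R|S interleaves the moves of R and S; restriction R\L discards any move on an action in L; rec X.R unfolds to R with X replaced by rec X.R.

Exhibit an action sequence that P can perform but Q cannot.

P's transition system — 12 states:
  u0 = a.((0 + 0 + 0 | 0) | (0 + 0 + a.0)) | ((a.b.0)\{b} | b.((0 + 0) | (0 + 0))) | ··a··> u1, ··a··> u2, ··b··> u3
  u1 = (0 + 0 + 0 | 0) | (0 + 0 + a.0) | ((a.b.0)\{b} | b.((0 + 0) | (0 + 0))) | ··a··> u4, ··a··> u5, ··b··> u6
  u2 = a.((0 + 0 + 0 | 0) | (0 + 0 + a.0)) | ((b.0)\{b} | b.((0 + 0) | (0 + 0))) | ··a··> u4, ··b··> u7
  u3 = a.((0 + 0 + 0 | 0) | (0 + 0 + a.0)) | ((a.b.0)\{b} | ((0 + 0) | (0 + 0))) | ··a··> u6, ··a··> u7
  u4 = (0 + 0 + 0 | 0) | (0 + 0 + a.0) | ((b.0)\{b} | b.((0 + 0) | (0 + 0))) | ··a··> u8, ··b··> u9
  u5 = (0 + 0 + 0 | 0) | 0 | ((a.b.0)\{b} | b.((0 + 0) | (0 + 0))) | ··a··> u8, ··b··> u10
  u6 = (0 + 0 + 0 | 0) | (0 + 0 + a.0) | ((a.b.0)\{b} | ((0 + 0) | (0 + 0))) | ··a··> u10, ··a··> u9
  u7 = a.((0 + 0 + 0 | 0) | (0 + 0 + a.0)) | ((b.0)\{b} | ((0 + 0) | (0 + 0))) | ··a··> u9
  u8 = (0 + 0 + 0 | 0) | 0 | ((b.0)\{b} | b.((0 + 0) | (0 + 0))) | ··b··> u11
  u9 = (0 + 0 + 0 | 0) | (0 + 0 + a.0) | ((b.0)\{b} | ((0 + 0) | (0 + 0))) | ··a··> u11
  u10 = (0 + 0 + 0 | 0) | 0 | ((a.b.0)\{b} | ((0 + 0) | (0 + 0))) | ··a··> u11
  u11 = (0 + 0 + 0 | 0) | 0 | ((b.0)\{b} | ((0 + 0) | (0 + 0))) | deadlocked
Q's transition system — 8 states:
  v0 = a.((0 + 0 + 0 | 0) | (0 + 0 + 0)) | ((a.b.0)\{b} | b.((0 + 0) | (0 + 0))) | ··a··> v1, ··a··> v2, ··b··> v3
  v1 = (0 + 0 + 0 | 0) | (0 + 0 + 0) | ((a.b.0)\{b} | b.((0 + 0) | (0 + 0))) | ··a··> v4, ··b··> v5
  v2 = a.((0 + 0 + 0 | 0) | (0 + 0 + 0)) | ((b.0)\{b} | b.((0 + 0) | (0 + 0))) | ··a··> v4, ··b··> v6
  v3 = a.((0 + 0 + 0 | 0) | (0 + 0 + 0)) | ((a.b.0)\{b} | ((0 + 0) | (0 + 0))) | ··a··> v5, ··a··> v6
  v4 = (0 + 0 + 0 | 0) | (0 + 0 + 0) | ((b.0)\{b} | b.((0 + 0) | (0 + 0))) | ··b··> v7
  v5 = (0 + 0 + 0 | 0) | (0 + 0 + 0) | ((a.b.0)\{b} | ((0 + 0) | (0 + 0))) | ··a··> v7
  v6 = a.((0 + 0 + 0 | 0) | (0 + 0 + 0)) | ((b.0)\{b} | ((0 + 0) | (0 + 0))) | ··a··> v7
  v7 = (0 + 0 + 0 | 0) | (0 + 0 + 0) | ((b.0)\{b} | ((0 + 0) | (0 + 0))) | deadlocked
Run σ = ⟨aaa⟩ on P: start {u0}
  step 1 (a): {u1, u2}
  step 2 (a): {u4, u5}
  step 3 (a): {u8}
  — P admits the full trace.
Run σ = ⟨aaa⟩ on Q: start {v0}
  step 1 (a): {v1, v2}
  step 2 (a): {v4}
  step 3 (a): ∅  — Q cannot continue

aaa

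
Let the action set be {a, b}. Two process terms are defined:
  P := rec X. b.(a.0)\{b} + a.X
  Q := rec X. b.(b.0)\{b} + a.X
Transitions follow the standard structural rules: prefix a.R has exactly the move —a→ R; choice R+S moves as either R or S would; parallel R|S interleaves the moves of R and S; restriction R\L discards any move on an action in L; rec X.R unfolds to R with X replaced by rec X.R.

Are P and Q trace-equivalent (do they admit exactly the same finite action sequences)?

Reachable graph of P (3 states):
  p0 = rec X. b.(a.0)\{b} + a.X :: ··a··> p0, ··b··> p1
  p1 = (a.0)\{b} :: ··a··> p2
  p2 = 0\{b} :: ∅
Reachable graph of Q (2 states):
  q0 = rec X. b.(b.0)\{b} + a.X :: ··a··> q0, ··b··> q1
  q1 = (b.0)\{b} :: ∅
Executing ba from P (initial set {p0}):
  [1] b ⇒ {p1}
  [2] a ⇒ {p2}
  P completes σ.
Executing ba from Q (initial set {q0}):
  [1] b ⇒ {q1}
  [2] a ⇒ ∅ (Q stuck)

trace-distinct — witness ⟨ba⟩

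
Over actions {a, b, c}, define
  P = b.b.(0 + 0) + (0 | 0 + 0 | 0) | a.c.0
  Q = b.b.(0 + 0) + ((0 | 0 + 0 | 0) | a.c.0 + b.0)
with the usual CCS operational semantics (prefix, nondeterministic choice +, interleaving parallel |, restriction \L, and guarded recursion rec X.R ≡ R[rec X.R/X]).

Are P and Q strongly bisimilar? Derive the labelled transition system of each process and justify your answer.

NO

LTS(P): 5 reachable states
  m0 = b.b.(0 + 0) + (0 | 0 + 0 | 0) | a.c.0 ⊢ —a→ m1, —b→ m2
  m1 = (0 | 0 + 0 | 0) | c.0 ⊢ —c→ m3
  m2 = b.(0 + 0) ⊢ —b→ m4
  m3 = (0 | 0 + 0 | 0) | 0 ⊢ stopped
  m4 = 0 + 0 ⊢ stopped
LTS(Q): 6 reachable states
  n0 = b.b.(0 + 0) + ((0 | 0 + 0 | 0) | a.c.0 + b.0) ⊢ —a→ n1, —b→ n2, —b→ n3
  n1 = (0 | 0 + 0 | 0) | c.0 ⊢ —c→ n4
  n2 = 0 ⊢ stopped
  n3 = b.(0 + 0) ⊢ —b→ n5
  n4 = (0 | 0 + 0 | 0) | 0 ⊢ stopped
  n5 = 0 + 0 ⊢ stopped
Bisimilarity quotient blocks:
  B0 = {m0}
  B1 = {m2, n3}
  B2 = {m3, m4, n2, n4, n5}
  B3 = {m1, n1}
  B4 = {n0}
m0 ∈ B0, n0 ∈ B4 → different blocks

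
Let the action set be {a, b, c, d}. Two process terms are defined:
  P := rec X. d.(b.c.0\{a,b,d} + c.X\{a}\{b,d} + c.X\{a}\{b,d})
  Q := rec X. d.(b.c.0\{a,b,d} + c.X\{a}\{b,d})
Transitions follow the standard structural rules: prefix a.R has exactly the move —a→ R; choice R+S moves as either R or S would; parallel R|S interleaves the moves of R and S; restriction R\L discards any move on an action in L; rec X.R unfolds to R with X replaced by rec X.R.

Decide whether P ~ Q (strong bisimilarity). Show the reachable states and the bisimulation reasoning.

LTS(P): 5 reachable states
  s0 = rec X. d.(b.c.0\{a,b,d} + c.X\{a}\{b,d} + c.X\{a}\{b,d}) ⊢ =d=> s1
  s1 = b.c.0\{a,b,d} + c.(rec X. d.(b.c.0\{a,b,d} + c.X\{a}\{b,d} + c.X\{a}\{b,d}))\{a}\{b,d} + c.(rec X. d.(b.c.0\{a,b,d} + c.X\{a}\{b,d} + c.X\{a}\{b,d}))\{a}\{b,d} ⊢ =b=> s2, =c=> s3
  s2 = c.0\{a,b,d} ⊢ =c=> s4
  s3 = (rec X. d.(b.c.0\{a,b,d} + c.X\{a}\{b,d} + c.X\{a}\{b,d}))\{a}\{b,d} ⊢ (no moves)
  s4 = 0\{a,b,d} ⊢ (no moves)
LTS(Q): 5 reachable states
  t0 = rec X. d.(b.c.0\{a,b,d} + c.X\{a}\{b,d}) ⊢ =d=> t1
  t1 = b.c.0\{a,b,d} + c.(rec X. d.(b.c.0\{a,b,d} + c.X\{a}\{b,d}))\{a}\{b,d} ⊢ =b=> t2, =c=> t3
  t2 = c.0\{a,b,d} ⊢ =c=> t4
  t3 = (rec X. d.(b.c.0\{a,b,d} + c.X\{a}\{b,d}))\{a}\{b,d} ⊢ (no moves)
  t4 = 0\{a,b,d} ⊢ (no moves)
Bisimilarity quotient blocks:
  B0 = {s0, t0}
  B1 = {s1, t1}
  B2 = {s3, s4, t3, t4}
  B3 = {s2, t2}
s0 ∈ B0, t0 ∈ B0 → same block

YES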